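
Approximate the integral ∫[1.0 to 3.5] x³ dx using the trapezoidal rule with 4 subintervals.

f(x) = x³
a = 1.0, b = 3.5, n = 4
h = (b - a)/n = 0.625000

Trapezoidal rule: (h/2)[f(x₀) + 2f(x₁) + 2f(x₂) + ... + f(xₙ)]

x_0 = 1.0000, f(x_0) = 1.000000, coefficient = 1
x_1 = 1.6250, f(x_1) = 4.291016, coefficient = 2
x_2 = 2.2500, f(x_2) = 11.390625, coefficient = 2
x_3 = 2.8750, f(x_3) = 23.763672, coefficient = 2
x_4 = 3.5000, f(x_4) = 42.875000, coefficient = 1

I ≈ (0.625000/2) × 122.765625 = 38.364258
Exact value: 37.265625
Error: 1.098633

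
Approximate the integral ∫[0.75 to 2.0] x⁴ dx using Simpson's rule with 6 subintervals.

f(x) = x⁴
a = 0.75, b = 2.0, n = 6
h = (b - a)/n = 0.208333

Simpson's rule: (h/3)[f(x₀) + 4f(x₁) + 2f(x₂) + ... + f(xₙ)]

x_0 = 0.7500, f(x_0) = 0.316406, coefficient = 1
x_1 = 0.9583, f(x_1) = 0.843464, coefficient = 4
x_2 = 1.1667, f(x_2) = 1.852623, coefficient = 2
x_3 = 1.3750, f(x_3) = 3.574463, coefficient = 4
x_4 = 1.5833, f(x_4) = 6.284770, coefficient = 2
x_5 = 1.7917, f(x_5) = 10.304546, coefficient = 4
x_6 = 2.0000, f(x_6) = 16.000000, coefficient = 1

I ≈ (0.208333/3) × 91.481084 = 6.352853
Exact value: 6.352539
Error: 0.000314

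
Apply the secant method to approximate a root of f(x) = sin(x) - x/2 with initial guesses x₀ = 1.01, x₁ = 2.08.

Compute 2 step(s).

f(x) = sin(x) - x/2
x₀ = 1.01, x₁ = 2.08

Secant formula: x_{n+1} = x_n - f(x_n)(x_n - x_{n-1})/(f(x_n) - f(x_{n-1}))

Iteration 1:
  f(1.010000) = 0.341832
  f(2.080000) = -0.166867
  x_2 = 2.080000 - (-0.166867)×(2.080000 - 1.010000)/(-0.166867 - 0.341832)
       = 1.729011
Iteration 2:
  f(2.080000) = -0.166867
  f(1.729011) = 0.123005
  x_3 = 1.729011 - 0.123005×(1.729011 - 2.080000)/(0.123005 - (-0.166867))
       = 1.877950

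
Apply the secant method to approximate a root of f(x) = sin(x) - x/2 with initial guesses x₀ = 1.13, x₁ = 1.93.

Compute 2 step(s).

f(x) = sin(x) - x/2
x₀ = 1.13, x₁ = 1.93

Secant formula: x_{n+1} = x_n - f(x_n)(x_n - x_{n-1})/(f(x_n) - f(x_{n-1}))

Iteration 1:
  f(1.130000) = 0.339412
  f(1.930000) = -0.028823
  x_2 = 1.930000 - (-0.028823)×(1.930000 - 1.130000)/(-0.028823 - 0.339412)
       = 1.867381
Iteration 2:
  f(1.930000) = -0.028823
  f(1.867381) = 0.022649
  x_3 = 1.867381 - 0.022649×(1.867381 - 1.930000)/(0.022649 - (-0.028823))
       = 1.894935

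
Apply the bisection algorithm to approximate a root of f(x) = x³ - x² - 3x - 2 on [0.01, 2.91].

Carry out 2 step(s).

f(x) = x³ - x² - 3x - 2
Initial interval: [0.01, 2.91]

Iteration 1:
  c_1 = (0.010000 + 2.910000)/2 = 1.460000
  f(c_1) = f(1.460000) = -5.399464
  f(a) × f(c) ≥ 0, new interval: [1.460000, 2.910000]
Iteration 2:
  c_2 = (1.460000 + 2.910000)/2 = 2.185000
  f(c_2) = f(2.185000) = -2.897543
  f(a) × f(c) ≥ 0, new interval: [2.185000, 2.910000]

After 2 iteration(s), the approximation is c_2 = 2.185000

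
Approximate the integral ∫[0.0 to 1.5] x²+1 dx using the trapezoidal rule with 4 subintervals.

f(x) = x²+1
a = 0.0, b = 1.5, n = 4
h = (b - a)/n = 0.375000

Trapezoidal rule: (h/2)[f(x₀) + 2f(x₁) + 2f(x₂) + ... + f(xₙ)]

x_0 = 0.0000, f(x_0) = 1.000000, coefficient = 1
x_1 = 0.3750, f(x_1) = 1.140625, coefficient = 2
x_2 = 0.7500, f(x_2) = 1.562500, coefficient = 2
x_3 = 1.1250, f(x_3) = 2.265625, coefficient = 2
x_4 = 1.5000, f(x_4) = 3.250000, coefficient = 1

I ≈ (0.375000/2) × 14.187500 = 2.660156
Exact value: 2.625000
Error: 0.035156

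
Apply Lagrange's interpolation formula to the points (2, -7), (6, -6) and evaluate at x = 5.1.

Lagrange interpolation formula:
P(x) = Σ yᵢ × Lᵢ(x)
where Lᵢ(x) = Π_{j≠i} (x - xⱼ)/(xᵢ - xⱼ)

L_0(5.1) = (5.1 - 6)/(2 - 6) = 0.225000
L_1(5.1) = (5.1 - 2)/(6 - 2) = 0.775000

P(5.1) = (-7)×L_0(5.1) + (-6)×L_1(5.1)
P(5.1) = -6.225000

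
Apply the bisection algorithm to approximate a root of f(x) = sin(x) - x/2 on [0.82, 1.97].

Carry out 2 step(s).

f(x) = sin(x) - x/2
Initial interval: [0.82, 1.97]

Iteration 1:
  c_1 = (0.820000 + 1.970000)/2 = 1.395000
  f(c_1) = f(1.395000) = 0.287088
  f(a) × f(c) ≥ 0, new interval: [1.395000, 1.970000]
Iteration 2:
  c_2 = (1.395000 + 1.970000)/2 = 1.682500
  f(c_2) = f(1.682500) = 0.152518
  f(a) × f(c) ≥ 0, new interval: [1.682500, 1.970000]

After 2 iteration(s), the approximation is c_2 = 1.682500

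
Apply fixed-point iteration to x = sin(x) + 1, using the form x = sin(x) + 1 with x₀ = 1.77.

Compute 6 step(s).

Equation: x = sin(x) + 1
Fixed-point form: x = sin(x) + 1
x₀ = 1.77

x_1 = g(1.770000) = 1.980224
x_2 = g(1.980224) = 1.917349
x_3 = g(1.917349) = 1.940549
x_4 = g(1.940549) = 1.932417
x_5 = g(1.932417) = 1.935325
x_6 = g(1.935325) = 1.934292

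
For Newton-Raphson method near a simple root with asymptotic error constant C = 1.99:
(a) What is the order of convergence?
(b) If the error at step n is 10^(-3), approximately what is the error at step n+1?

(a) Newton-Raphson has quadratic (order 2) convergence near simple roots.
    This means |e_{n+1}| ≈ C|e_n|².

(b) With |e_n| = 10^(-3) and C = 1.99:
    |e_{n+1}| ≈ 1.99 × (10^(-3))² = 1.99 × 10^(-6)

(a) 2 (quadratic); (b) |e_{n+1}| ≈ 1.990e-06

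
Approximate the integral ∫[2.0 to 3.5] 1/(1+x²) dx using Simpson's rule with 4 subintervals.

f(x) = 1/(1+x²)
a = 2.0, b = 3.5, n = 4
h = (b - a)/n = 0.375000

Simpson's rule: (h/3)[f(x₀) + 4f(x₁) + 2f(x₂) + ... + f(xₙ)]

x_0 = 2.0000, f(x_0) = 0.200000, coefficient = 1
x_1 = 2.3750, f(x_1) = 0.150588, coefficient = 4
x_2 = 2.7500, f(x_2) = 0.116788, coefficient = 2
x_3 = 3.1250, f(x_3) = 0.092888, coefficient = 4
x_4 = 3.5000, f(x_4) = 0.075472, coefficient = 1

I ≈ (0.375000/3) × 1.482954 = 0.185369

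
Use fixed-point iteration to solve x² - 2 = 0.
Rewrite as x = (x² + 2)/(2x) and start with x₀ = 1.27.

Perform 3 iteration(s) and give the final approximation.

Equation: x² - 2 = 0
Fixed-point form: x = (x² + 2)/(2x)
x₀ = 1.27

x_1 = g(1.270000) = 1.422402
x_2 = g(1.422402) = 1.414237
x_3 = g(1.414237) = 1.414214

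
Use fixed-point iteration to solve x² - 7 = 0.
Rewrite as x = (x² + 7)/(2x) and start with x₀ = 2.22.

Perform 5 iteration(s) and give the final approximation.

Equation: x² - 7 = 0
Fixed-point form: x = (x² + 7)/(2x)
x₀ = 2.22

x_1 = g(2.220000) = 2.686577
x_2 = g(2.686577) = 2.646062
x_3 = g(2.646062) = 2.645751
x_4 = g(2.645751) = 2.645751
x_5 = g(2.645751) = 2.645751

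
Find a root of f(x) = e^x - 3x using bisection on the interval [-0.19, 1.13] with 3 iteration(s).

f(x) = e^x - 3x
Initial interval: [-0.19, 1.13]

Iteration 1:
  c_1 = (-0.190000 + 1.130000)/2 = 0.470000
  f(c_1) = f(0.470000) = 0.189994
  f(a) × f(c) ≥ 0, new interval: [0.470000, 1.130000]
Iteration 2:
  c_2 = (0.470000 + 1.130000)/2 = 0.800000
  f(c_2) = f(0.800000) = -0.174459
  f(a) × f(c) < 0, new interval: [0.470000, 0.800000]
Iteration 3:
  c_3 = (0.470000 + 0.800000)/2 = 0.635000
  f(c_3) = f(0.635000) = -0.017978
  f(a) × f(c) < 0, new interval: [0.470000, 0.635000]

After 3 iteration(s), the approximation is c_3 = 0.635000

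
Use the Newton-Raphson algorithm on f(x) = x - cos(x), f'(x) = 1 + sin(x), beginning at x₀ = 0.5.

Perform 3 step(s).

f(x) = x - cos(x)
f'(x) = 1 + sin(x)
x₀ = 0.5

Newton-Raphson formula: x_{n+1} = x_n - f(x_n)/f'(x_n)

Iteration 1:
  f(0.500000) = -0.377583
  f'(0.500000) = 1.479426
  x_1 = 0.500000 - (-0.377583)/1.479426 = 0.755222
Iteration 2:
  f(0.755222) = 0.027103
  f'(0.755222) = 1.685451
  x_2 = 0.755222 - 0.027103/1.685451 = 0.739142
Iteration 3:
  f(0.739142) = 0.000095
  f'(0.739142) = 1.673654
  x_3 = 0.739142 - 0.000095/1.673654 = 0.739085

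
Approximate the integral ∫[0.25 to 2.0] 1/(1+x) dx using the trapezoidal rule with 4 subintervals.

f(x) = 1/(1+x)
a = 0.25, b = 2.0, n = 4
h = (b - a)/n = 0.437500

Trapezoidal rule: (h/2)[f(x₀) + 2f(x₁) + 2f(x₂) + ... + f(xₙ)]

x_0 = 0.2500, f(x_0) = 0.800000, coefficient = 1
x_1 = 0.6875, f(x_1) = 0.592593, coefficient = 2
x_2 = 1.1250, f(x_2) = 0.470588, coefficient = 2
x_3 = 1.5625, f(x_3) = 0.390244, coefficient = 2
x_4 = 2.0000, f(x_4) = 0.333333, coefficient = 1

I ≈ (0.437500/2) × 4.040183 = 0.883790
Exact value: 0.875469
Error: 0.008321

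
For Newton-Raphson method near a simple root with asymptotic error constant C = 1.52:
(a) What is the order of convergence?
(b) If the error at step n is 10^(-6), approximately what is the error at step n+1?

(a) Newton-Raphson has quadratic (order 2) convergence near simple roots.
    This means |e_{n+1}| ≈ C|e_n|².

(b) With |e_n| = 10^(-6) and C = 1.52:
    |e_{n+1}| ≈ 1.52 × (10^(-6))² = 1.52 × 10^(-12)

(a) 2 (quadratic); (b) |e_{n+1}| ≈ 1.520e-12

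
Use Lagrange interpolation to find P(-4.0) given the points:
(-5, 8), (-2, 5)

Lagrange interpolation formula:
P(x) = Σ yᵢ × Lᵢ(x)
where Lᵢ(x) = Π_{j≠i} (x - xⱼ)/(xᵢ - xⱼ)

L_0(-4.0) = (-4.0 - (-2))/(-5 - (-2)) = 0.666667
L_1(-4.0) = (-4.0 - (-5))/(-2 - (-5)) = 0.333333

P(-4.0) = 8×L_0(-4.0) + 5×L_1(-4.0)
P(-4.0) = 7.000000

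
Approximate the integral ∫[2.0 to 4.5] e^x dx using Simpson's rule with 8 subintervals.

f(x) = e^x
a = 2.0, b = 4.5, n = 8
h = (b - a)/n = 0.312500

Simpson's rule: (h/3)[f(x₀) + 4f(x₁) + 2f(x₂) + ... + f(xₙ)]

x_0 = 2.0000, f(x_0) = 7.389056, coefficient = 1
x_1 = 2.3125, f(x_1) = 10.099642, coefficient = 4
x_2 = 2.6250, f(x_2) = 13.804574, coefficient = 2
x_3 = 2.9375, f(x_3) = 18.868616, coefficient = 4
x_4 = 3.2500, f(x_4) = 25.790340, coefficient = 2
x_5 = 3.5625, f(x_5) = 35.251215, coefficient = 4
x_6 = 3.8750, f(x_6) = 48.182698, coefficient = 2
x_7 = 4.1875, f(x_7) = 65.857940, coefficient = 4
x_8 = 4.5000, f(x_8) = 90.017131, coefficient = 1

I ≈ (0.312500/3) × 793.271065 = 82.632403
Exact value: 82.628075
Error: 0.004327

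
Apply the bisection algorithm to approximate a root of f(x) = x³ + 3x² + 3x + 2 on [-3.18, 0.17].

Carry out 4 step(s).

f(x) = x³ + 3x² + 3x + 2
Initial interval: [-3.18, 0.17]

Iteration 1:
  c_1 = (-3.180000 + 0.170000)/2 = -1.505000
  f(c_1) = f(-1.505000) = 0.871212
  f(a) × f(c) < 0, new interval: [-3.180000, -1.505000]
Iteration 2:
  c_2 = (-3.180000 + (-1.505000))/2 = -2.342500
  f(c_2) = f(-2.342500) = -1.419596
  f(a) × f(c) ≥ 0, new interval: [-2.342500, -1.505000]
Iteration 3:
  c_3 = (-2.342500 + (-1.505000))/2 = -1.923750
  f(c_3) = f(-1.923750) = 0.211751
  f(a) × f(c) < 0, new interval: [-2.342500, -1.923750]
Iteration 4:
  c_4 = (-2.342500 + (-1.923750))/2 = -2.133125
  f(c_4) = f(-2.133125) = -0.454901
  f(a) × f(c) ≥ 0, new interval: [-2.133125, -1.923750]

After 4 iteration(s), the approximation is c_4 = -2.133125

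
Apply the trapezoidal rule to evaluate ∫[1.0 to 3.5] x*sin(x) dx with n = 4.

f(x) = x*sin(x)
a = 1.0, b = 3.5, n = 4
h = (b - a)/n = 0.625000

Trapezoidal rule: (h/2)[f(x₀) + 2f(x₁) + 2f(x₂) + ... + f(xₙ)]

x_0 = 1.0000, f(x_0) = 0.841471, coefficient = 1
x_1 = 1.6250, f(x_1) = 1.622613, coefficient = 2
x_2 = 2.2500, f(x_2) = 1.750665, coefficient = 2
x_3 = 2.8750, f(x_3) = 0.757407, coefficient = 2
x_4 = 3.5000, f(x_4) = -1.227741, coefficient = 1

I ≈ (0.625000/2) × 7.875100 = 2.460969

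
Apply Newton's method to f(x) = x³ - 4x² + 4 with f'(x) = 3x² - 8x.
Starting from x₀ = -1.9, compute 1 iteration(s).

f(x) = x³ - 4x² + 4
f'(x) = 3x² - 8x
x₀ = -1.9

Newton-Raphson formula: x_{n+1} = x_n - f(x_n)/f'(x_n)

Iteration 1:
  f(-1.900000) = -17.299000
  f'(-1.900000) = 26.030000
  x_1 = -1.900000 - (-17.299000)/26.030000 = -1.235421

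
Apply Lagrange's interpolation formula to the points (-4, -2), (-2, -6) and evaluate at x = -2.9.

Lagrange interpolation formula:
P(x) = Σ yᵢ × Lᵢ(x)
where Lᵢ(x) = Π_{j≠i} (x - xⱼ)/(xᵢ - xⱼ)

L_0(-2.9) = (-2.9 - (-2))/(-4 - (-2)) = 0.450000
L_1(-2.9) = (-2.9 - (-4))/(-2 - (-4)) = 0.550000

P(-2.9) = (-2)×L_0(-2.9) + (-6)×L_1(-2.9)
P(-2.9) = -4.200000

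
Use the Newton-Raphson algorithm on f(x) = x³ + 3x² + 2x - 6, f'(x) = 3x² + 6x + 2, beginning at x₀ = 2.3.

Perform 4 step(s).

f(x) = x³ + 3x² + 2x - 6
f'(x) = 3x² + 6x + 2
x₀ = 2.3

Newton-Raphson formula: x_{n+1} = x_n - f(x_n)/f'(x_n)

Iteration 1:
  f(2.300000) = 26.637000
  f'(2.300000) = 31.670000
  x_1 = 2.300000 - 26.637000/31.670000 = 1.458920
Iteration 2:
  f(1.458920) = 6.408419
  f'(1.458920) = 17.138864
  x_2 = 1.458920 - 6.408419/17.138864 = 1.085009
Iteration 3:
  f(1.085009) = 0.979067
  f'(1.085009) = 12.041782
  x_3 = 1.085009 - 0.979067/12.041782 = 1.003703
Iteration 4:
  f(1.003703) = 0.040812
  f'(1.003703) = 11.044474
  x_4 = 1.003703 - 0.040812/11.044474 = 1.000007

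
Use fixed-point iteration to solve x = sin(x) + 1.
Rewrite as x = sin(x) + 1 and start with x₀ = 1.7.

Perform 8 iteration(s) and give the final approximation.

Equation: x = sin(x) + 1
Fixed-point form: x = sin(x) + 1
x₀ = 1.7

x_1 = g(1.700000) = 1.991665
x_2 = g(1.991665) = 1.912734
x_3 = g(1.912734) = 1.942107
x_4 = g(1.942107) = 1.931853
x_5 = g(1.931853) = 1.935524
x_6 = g(1.935524) = 1.934221
x_7 = g(1.934221) = 1.934685
x_8 = g(1.934685) = 1.934520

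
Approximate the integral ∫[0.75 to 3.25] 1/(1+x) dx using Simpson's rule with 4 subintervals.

f(x) = 1/(1+x)
a = 0.75, b = 3.25, n = 4
h = (b - a)/n = 0.625000

Simpson's rule: (h/3)[f(x₀) + 4f(x₁) + 2f(x₂) + ... + f(xₙ)]

x_0 = 0.7500, f(x_0) = 0.571429, coefficient = 1
x_1 = 1.3750, f(x_1) = 0.421053, coefficient = 4
x_2 = 2.0000, f(x_2) = 0.333333, coefficient = 2
x_3 = 2.6250, f(x_3) = 0.275862, coefficient = 4
x_4 = 3.2500, f(x_4) = 0.235294, coefficient = 1

I ≈ (0.625000/3) × 4.261048 = 0.887718
Exact value: 0.887303
Error: 0.000415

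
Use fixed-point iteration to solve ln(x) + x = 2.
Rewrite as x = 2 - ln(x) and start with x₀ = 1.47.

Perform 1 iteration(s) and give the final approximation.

Equation: ln(x) + x = 2
Fixed-point form: x = 2 - ln(x)
x₀ = 1.47

x_1 = g(1.470000) = 1.614738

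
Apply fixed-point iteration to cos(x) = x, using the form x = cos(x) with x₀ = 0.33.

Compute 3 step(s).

Equation: cos(x) = x
Fixed-point form: x = cos(x)
x₀ = 0.33

x_1 = g(0.330000) = 0.946042
x_2 = g(0.946042) = 0.584898
x_3 = g(0.584898) = 0.833769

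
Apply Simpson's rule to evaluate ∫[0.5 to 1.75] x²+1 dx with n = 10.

f(x) = x²+1
a = 0.5, b = 1.75, n = 10
h = (b - a)/n = 0.125000

Simpson's rule: (h/3)[f(x₀) + 4f(x₁) + 2f(x₂) + ... + f(xₙ)]

x_0 = 0.5000, f(x_0) = 1.250000, coefficient = 1
x_1 = 0.6250, f(x_1) = 1.390625, coefficient = 4
x_2 = 0.7500, f(x_2) = 1.562500, coefficient = 2
x_3 = 0.8750, f(x_3) = 1.765625, coefficient = 4
x_4 = 1.0000, f(x_4) = 2.000000, coefficient = 2
x_5 = 1.1250, f(x_5) = 2.265625, coefficient = 4
x_6 = 1.2500, f(x_6) = 2.562500, coefficient = 2
x_7 = 1.3750, f(x_7) = 2.890625, coefficient = 4
x_8 = 1.5000, f(x_8) = 3.250000, coefficient = 2
x_9 = 1.6250, f(x_9) = 3.640625, coefficient = 4
x_10 = 1.7500, f(x_10) = 4.062500, coefficient = 1

I ≈ (0.125000/3) × 71.875000 = 2.994792
Exact value: 2.994792
Error: 0.000000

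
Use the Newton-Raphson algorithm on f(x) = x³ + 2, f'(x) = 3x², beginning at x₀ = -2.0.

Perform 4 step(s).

f(x) = x³ + 2
f'(x) = 3x²
x₀ = -2.0

Newton-Raphson formula: x_{n+1} = x_n - f(x_n)/f'(x_n)

Iteration 1:
  f(-2.000000) = -6.000000
  f'(-2.000000) = 12.000000
  x_1 = -2.000000 - (-6.000000)/12.000000 = -1.500000
Iteration 2:
  f(-1.500000) = -1.375000
  f'(-1.500000) = 6.750000
  x_2 = -1.500000 - (-1.375000)/6.750000 = -1.296296
Iteration 3:
  f(-1.296296) = -0.178276
  f'(-1.296296) = 5.041152
  x_3 = -1.296296 - (-0.178276)/5.041152 = -1.260932
Iteration 4:
  f(-1.260932) = -0.004819
  f'(-1.260932) = 4.769850
  x_4 = -1.260932 - (-0.004819)/4.769850 = -1.259922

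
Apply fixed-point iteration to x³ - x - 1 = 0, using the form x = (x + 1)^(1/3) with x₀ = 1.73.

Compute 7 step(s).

Equation: x³ - x - 1 = 0
Fixed-point form: x = (x + 1)^(1/3)
x₀ = 1.73

x_1 = g(1.730000) = 1.397615
x_2 = g(1.397615) = 1.338422
x_3 = g(1.338422) = 1.327316
x_4 = g(1.327316) = 1.325211
x_5 = g(1.325211) = 1.324812
x_6 = g(1.324812) = 1.324736
x_7 = g(1.324736) = 1.324721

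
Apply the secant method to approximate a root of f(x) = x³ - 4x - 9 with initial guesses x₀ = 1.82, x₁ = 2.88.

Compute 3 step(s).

f(x) = x³ - 4x - 9
x₀ = 1.82, x₁ = 2.88

Secant formula: x_{n+1} = x_n - f(x_n)(x_n - x_{n-1})/(f(x_n) - f(x_{n-1}))

Iteration 1:
  f(1.820000) = -10.251432
  f(2.880000) = 3.367872
  x_2 = 2.880000 - 3.367872×(2.880000 - 1.820000)/(3.367872 - (-10.251432))
       = 2.617876
Iteration 2:
  f(2.880000) = 3.367872
  f(2.617876) = -1.530478
  x_3 = 2.617876 - (-1.530478)×(2.617876 - 2.880000)/(-1.530478 - 3.367872)
       = 2.699776
Iteration 3:
  f(2.617876) = -1.530478
  f(2.699776) = -0.121000
  x_4 = 2.699776 - (-0.121000)×(2.699776 - 2.617876)/(-0.121000 - (-1.530478))
       = 2.706807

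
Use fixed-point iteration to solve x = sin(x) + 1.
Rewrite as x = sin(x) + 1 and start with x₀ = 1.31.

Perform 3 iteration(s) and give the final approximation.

Equation: x = sin(x) + 1
Fixed-point form: x = sin(x) + 1
x₀ = 1.31

x_1 = g(1.310000) = 1.966185
x_2 = g(1.966185) = 1.922847
x_3 = g(1.922847) = 1.938668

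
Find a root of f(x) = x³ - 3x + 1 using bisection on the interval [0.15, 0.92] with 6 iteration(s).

f(x) = x³ - 3x + 1
Initial interval: [0.15, 0.92]

Iteration 1:
  c_1 = (0.150000 + 0.920000)/2 = 0.535000
  f(c_1) = f(0.535000) = -0.451870
  f(a) × f(c) < 0, new interval: [0.150000, 0.535000]
Iteration 2:
  c_2 = (0.150000 + 0.535000)/2 = 0.342500
  f(c_2) = f(0.342500) = 0.012677
  f(a) × f(c) ≥ 0, new interval: [0.342500, 0.535000]
Iteration 3:
  c_3 = (0.342500 + 0.535000)/2 = 0.438750
  f(c_3) = f(0.438750) = -0.231790
  f(a) × f(c) < 0, new interval: [0.342500, 0.438750]
Iteration 4:
  c_4 = (0.342500 + 0.438750)/2 = 0.390625
  f(c_4) = f(0.390625) = -0.112270
  f(a) × f(c) < 0, new interval: [0.342500, 0.390625]
Iteration 5:
  c_5 = (0.342500 + 0.390625)/2 = 0.366563
  f(c_5) = f(0.366563) = -0.050433
  f(a) × f(c) < 0, new interval: [0.342500, 0.366563]
Iteration 6:
  c_6 = (0.342500 + 0.366563)/2 = 0.354531
  f(c_6) = f(0.354531) = -0.019032
  f(a) × f(c) < 0, new interval: [0.342500, 0.354531]

After 6 iteration(s), the approximation is c_6 = 0.354531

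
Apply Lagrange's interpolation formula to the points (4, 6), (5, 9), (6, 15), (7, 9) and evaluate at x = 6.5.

Lagrange interpolation formula:
P(x) = Σ yᵢ × Lᵢ(x)
where Lᵢ(x) = Π_{j≠i} (x - xⱼ)/(xᵢ - xⱼ)

L_0(6.5) = (6.5 - 5)/(4 - 5) × (6.5 - 6)/(4 - 6) × (6.5 - 7)/(4 - 7) = 0.062500
L_1(6.5) = (6.5 - 4)/(5 - 4) × (6.5 - 6)/(5 - 6) × (6.5 - 7)/(5 - 7) = -0.312500
L_2(6.5) = (6.5 - 4)/(6 - 4) × (6.5 - 5)/(6 - 5) × (6.5 - 7)/(6 - 7) = 0.937500
L_3(6.5) = (6.5 - 4)/(7 - 4) × (6.5 - 5)/(7 - 5) × (6.5 - 6)/(7 - 6) = 0.312500

P(6.5) = 6×L_0(6.5) + 9×L_1(6.5) + 15×L_2(6.5) + 9×L_3(6.5)
P(6.5) = 14.437500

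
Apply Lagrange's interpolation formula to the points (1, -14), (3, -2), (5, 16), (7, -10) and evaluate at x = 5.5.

Lagrange interpolation formula:
P(x) = Σ yᵢ × Lᵢ(x)
where Lᵢ(x) = Π_{j≠i} (x - xⱼ)/(xᵢ - xⱼ)

L_0(5.5) = (5.5 - 3)/(1 - 3) × (5.5 - 5)/(1 - 5) × (5.5 - 7)/(1 - 7) = 0.039062
L_1(5.5) = (5.5 - 1)/(3 - 1) × (5.5 - 5)/(3 - 5) × (5.5 - 7)/(3 - 7) = -0.210938
L_2(5.5) = (5.5 - 1)/(5 - 1) × (5.5 - 3)/(5 - 3) × (5.5 - 7)/(5 - 7) = 1.054688
L_3(5.5) = (5.5 - 1)/(7 - 1) × (5.5 - 3)/(7 - 3) × (5.5 - 5)/(7 - 5) = 0.117188

P(5.5) = (-14)×L_0(5.5) + (-2)×L_1(5.5) + 16×L_2(5.5) + (-10)×L_3(5.5)
P(5.5) = 15.578125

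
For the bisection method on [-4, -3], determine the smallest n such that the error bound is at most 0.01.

We need (b-a)/2^n ≤ 0.01
(-3 - (-4))/2^n ≤ 0.01
1/2^n ≤ 0.01
2^n ≥ 100
n ≥ log₂(100) = 6.64
n ≥ 7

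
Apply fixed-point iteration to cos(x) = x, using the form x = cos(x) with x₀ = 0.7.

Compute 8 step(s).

Equation: cos(x) = x
Fixed-point form: x = cos(x)
x₀ = 0.7

x_1 = g(0.700000) = 0.764842
x_2 = g(0.764842) = 0.721492
x_3 = g(0.721492) = 0.750821
x_4 = g(0.750821) = 0.731129
x_5 = g(0.731129) = 0.744421
x_6 = g(0.744421) = 0.735480
x_7 = g(0.735480) = 0.741509
x_8 = g(0.741509) = 0.737450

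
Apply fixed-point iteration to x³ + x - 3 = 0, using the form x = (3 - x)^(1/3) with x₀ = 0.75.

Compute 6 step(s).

Equation: x³ + x - 3 = 0
Fixed-point form: x = (3 - x)^(1/3)
x₀ = 0.75

x_1 = g(0.750000) = 1.310371
x_2 = g(1.310371) = 1.191051
x_3 = g(1.191051) = 1.218453
x_4 = g(1.218453) = 1.212269
x_5 = g(1.212269) = 1.213670
x_6 = g(1.213670) = 1.213353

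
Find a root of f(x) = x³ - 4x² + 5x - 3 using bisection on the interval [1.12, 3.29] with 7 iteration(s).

f(x) = x³ - 4x² + 5x - 3
Initial interval: [1.12, 3.29]

Iteration 1:
  c_1 = (1.120000 + 3.290000)/2 = 2.205000
  f(c_1) = f(2.205000) = -0.702335
  f(a) × f(c) ≥ 0, new interval: [2.205000, 3.290000]
Iteration 2:
  c_2 = (2.205000 + 3.290000)/2 = 2.747500
  f(c_2) = f(2.747500) = 1.282683
  f(a) × f(c) < 0, new interval: [2.205000, 2.747500]
Iteration 3:
  c_3 = (2.205000 + 2.747500)/2 = 2.476250
  f(c_3) = f(2.476250) = 0.037898
  f(a) × f(c) < 0, new interval: [2.205000, 2.476250]
Iteration 4:
  c_4 = (2.205000 + 2.476250)/2 = 2.340625
  f(c_4) = f(2.340625) = -0.387803
  f(a) × f(c) ≥ 0, new interval: [2.340625, 2.476250]
Iteration 5:
  c_5 = (2.340625 + 2.476250)/2 = 2.408438
  f(c_5) = f(2.408438) = -0.189784
  f(a) × f(c) ≥ 0, new interval: [2.408438, 2.476250]
Iteration 6:
  c_6 = (2.408438 + 2.476250)/2 = 2.442344
  f(c_6) = f(2.442344) = -0.079768
  f(a) × f(c) ≥ 0, new interval: [2.442344, 2.476250]
Iteration 7:
  c_7 = (2.442344 + 2.476250)/2 = 2.459297
  f(c_7) = f(2.459297) = -0.021906
  f(a) × f(c) ≥ 0, new interval: [2.459297, 2.476250]

After 7 iteration(s), the approximation is c_7 = 2.459297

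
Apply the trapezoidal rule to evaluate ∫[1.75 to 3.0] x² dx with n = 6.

f(x) = x²
a = 1.75, b = 3.0, n = 6
h = (b - a)/n = 0.208333

Trapezoidal rule: (h/2)[f(x₀) + 2f(x₁) + 2f(x₂) + ... + f(xₙ)]

x_0 = 1.7500, f(x_0) = 3.062500, coefficient = 1
x_1 = 1.9583, f(x_1) = 3.835069, coefficient = 2
x_2 = 2.1667, f(x_2) = 4.694444, coefficient = 2
x_3 = 2.3750, f(x_3) = 5.640625, coefficient = 2
x_4 = 2.5833, f(x_4) = 6.673611, coefficient = 2
x_5 = 2.7917, f(x_5) = 7.793403, coefficient = 2
x_6 = 3.0000, f(x_6) = 9.000000, coefficient = 1

I ≈ (0.208333/2) × 69.336806 = 7.222584
Exact value: 7.213542
Error: 0.009042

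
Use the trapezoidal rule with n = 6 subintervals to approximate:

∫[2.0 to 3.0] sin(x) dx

f(x) = sin(x)
a = 2.0, b = 3.0, n = 6
h = (b - a)/n = 0.166667

Trapezoidal rule: (h/2)[f(x₀) + 2f(x₁) + 2f(x₂) + ... + f(xₙ)]

x_0 = 2.0000, f(x_0) = 0.909297, coefficient = 1
x_1 = 2.1667, f(x_1) = 0.827660, coefficient = 2
x_2 = 2.3333, f(x_2) = 0.723086, coefficient = 2
x_3 = 2.5000, f(x_3) = 0.598472, coefficient = 2
x_4 = 2.6667, f(x_4) = 0.457273, coefficient = 2
x_5 = 2.8333, f(x_5) = 0.303400, coefficient = 2
x_6 = 3.0000, f(x_6) = 0.141120, coefficient = 1

I ≈ (0.166667/2) × 6.870200 = 0.572517
Exact value: 0.573846
Error: 0.001329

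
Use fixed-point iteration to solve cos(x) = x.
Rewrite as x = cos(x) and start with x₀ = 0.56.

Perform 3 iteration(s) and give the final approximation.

Equation: cos(x) = x
Fixed-point form: x = cos(x)
x₀ = 0.56

x_1 = g(0.560000) = 0.847255
x_2 = g(0.847255) = 0.662043
x_3 = g(0.662043) = 0.788738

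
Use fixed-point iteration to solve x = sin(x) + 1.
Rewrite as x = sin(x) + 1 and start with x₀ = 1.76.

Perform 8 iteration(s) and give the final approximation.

Equation: x = sin(x) + 1
Fixed-point form: x = sin(x) + 1
x₀ = 1.76

x_1 = g(1.760000) = 1.982154
x_2 = g(1.982154) = 1.916579
x_3 = g(1.916579) = 1.940811
x_4 = g(1.940811) = 1.932322
x_5 = g(1.932322) = 1.935358
x_6 = g(1.935358) = 1.934280
x_7 = g(1.934280) = 1.934664
x_8 = g(1.934664) = 1.934527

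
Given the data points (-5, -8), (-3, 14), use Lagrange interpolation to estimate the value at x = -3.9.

Lagrange interpolation formula:
P(x) = Σ yᵢ × Lᵢ(x)
where Lᵢ(x) = Π_{j≠i} (x - xⱼ)/(xᵢ - xⱼ)

L_0(-3.9) = (-3.9 - (-3))/(-5 - (-3)) = 0.450000
L_1(-3.9) = (-3.9 - (-5))/(-3 - (-5)) = 0.550000

P(-3.9) = (-8)×L_0(-3.9) + 14×L_1(-3.9)
P(-3.9) = 4.100000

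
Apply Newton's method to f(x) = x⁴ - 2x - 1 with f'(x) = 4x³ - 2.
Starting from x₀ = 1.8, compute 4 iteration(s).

f(x) = x⁴ - 2x - 1
f'(x) = 4x³ - 2
x₀ = 1.8

Newton-Raphson formula: x_{n+1} = x_n - f(x_n)/f'(x_n)

Iteration 1:
  f(1.800000) = 5.897600
  f'(1.800000) = 21.328000
  x_1 = 1.800000 - 5.897600/21.328000 = 1.523481
Iteration 2:
  f(1.523481) = 1.340051
  f'(1.523481) = 12.143960
  x_2 = 1.523481 - 1.340051/12.143960 = 1.413134
Iteration 3:
  f(1.413134) = 0.161530
  f'(1.413134) = 9.287812
  x_3 = 1.413134 - 0.161530/9.287812 = 1.395742
Iteration 4:
  f(1.395742) = 0.003594
  f'(1.395742) = 8.876160
  x_4 = 1.395742 - 0.003594/8.876160 = 1.395337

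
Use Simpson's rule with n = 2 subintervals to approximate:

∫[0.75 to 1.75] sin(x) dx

f(x) = sin(x)
a = 0.75, b = 1.75, n = 2
h = (b - a)/n = 0.500000

Simpson's rule: (h/3)[f(x₀) + 4f(x₁) + 2f(x₂) + ... + f(xₙ)]

x_0 = 0.7500, f(x_0) = 0.681639, coefficient = 1
x_1 = 1.2500, f(x_1) = 0.948985, coefficient = 4
x_2 = 1.7500, f(x_2) = 0.983986, coefficient = 1

I ≈ (0.500000/3) × 5.461563 = 0.910261
Exact value: 0.909935
Error: 0.000326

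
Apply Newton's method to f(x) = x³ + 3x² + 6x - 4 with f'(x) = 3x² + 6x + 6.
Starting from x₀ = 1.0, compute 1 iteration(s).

f(x) = x³ + 3x² + 6x - 4
f'(x) = 3x² + 6x + 6
x₀ = 1.0

Newton-Raphson formula: x_{n+1} = x_n - f(x_n)/f'(x_n)

Iteration 1:
  f(1.000000) = 6.000000
  f'(1.000000) = 15.000000
  x_1 = 1.000000 - 6.000000/15.000000 = 0.600000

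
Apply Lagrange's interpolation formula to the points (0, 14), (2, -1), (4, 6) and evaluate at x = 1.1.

Lagrange interpolation formula:
P(x) = Σ yᵢ × Lᵢ(x)
where Lᵢ(x) = Π_{j≠i} (x - xⱼ)/(xᵢ - xⱼ)

L_0(1.1) = (1.1 - 2)/(0 - 2) × (1.1 - 4)/(0 - 4) = 0.326250
L_1(1.1) = (1.1 - 0)/(2 - 0) × (1.1 - 4)/(2 - 4) = 0.797500
L_2(1.1) = (1.1 - 0)/(4 - 0) × (1.1 - 2)/(4 - 2) = -0.123750

P(1.1) = 14×L_0(1.1) + (-1)×L_1(1.1) + 6×L_2(1.1)
P(1.1) = 3.027500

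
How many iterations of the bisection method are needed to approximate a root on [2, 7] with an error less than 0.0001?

We need (b-a)/2^n ≤ 0.0001
(7 - 2)/2^n ≤ 0.0001
5/2^n ≤ 0.0001
2^n ≥ 50000
n ≥ log₂(50000) = 15.61
n ≥ 16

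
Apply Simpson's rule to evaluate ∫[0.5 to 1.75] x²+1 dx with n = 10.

f(x) = x²+1
a = 0.5, b = 1.75, n = 10
h = (b - a)/n = 0.125000

Simpson's rule: (h/3)[f(x₀) + 4f(x₁) + 2f(x₂) + ... + f(xₙ)]

x_0 = 0.5000, f(x_0) = 1.250000, coefficient = 1
x_1 = 0.6250, f(x_1) = 1.390625, coefficient = 4
x_2 = 0.7500, f(x_2) = 1.562500, coefficient = 2
x_3 = 0.8750, f(x_3) = 1.765625, coefficient = 4
x_4 = 1.0000, f(x_4) = 2.000000, coefficient = 2
x_5 = 1.1250, f(x_5) = 2.265625, coefficient = 4
x_6 = 1.2500, f(x_6) = 2.562500, coefficient = 2
x_7 = 1.3750, f(x_7) = 2.890625, coefficient = 4
x_8 = 1.5000, f(x_8) = 3.250000, coefficient = 2
x_9 = 1.6250, f(x_9) = 3.640625, coefficient = 4
x_10 = 1.7500, f(x_10) = 4.062500, coefficient = 1

I ≈ (0.125000/3) × 71.875000 = 2.994792
Exact value: 2.994792
Error: 0.000000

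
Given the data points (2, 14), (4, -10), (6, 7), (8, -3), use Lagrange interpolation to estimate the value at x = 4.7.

Lagrange interpolation formula:
P(x) = Σ yᵢ × Lᵢ(x)
where Lᵢ(x) = Π_{j≠i} (x - xⱼ)/(xᵢ - xⱼ)

L_0(4.7) = (4.7 - 4)/(2 - 4) × (4.7 - 6)/(2 - 6) × (4.7 - 8)/(2 - 8) = -0.062563
L_1(4.7) = (4.7 - 2)/(4 - 2) × (4.7 - 6)/(4 - 6) × (4.7 - 8)/(4 - 8) = 0.723937
L_2(4.7) = (4.7 - 2)/(6 - 2) × (4.7 - 4)/(6 - 4) × (4.7 - 8)/(6 - 8) = 0.389813
L_3(4.7) = (4.7 - 2)/(8 - 2) × (4.7 - 4)/(8 - 4) × (4.7 - 6)/(8 - 6) = -0.051188

P(4.7) = 14×L_0(4.7) + (-10)×L_1(4.7) + 7×L_2(4.7) + (-3)×L_3(4.7)
P(4.7) = -5.233000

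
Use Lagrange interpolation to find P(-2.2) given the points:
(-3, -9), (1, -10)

Lagrange interpolation formula:
P(x) = Σ yᵢ × Lᵢ(x)
where Lᵢ(x) = Π_{j≠i} (x - xⱼ)/(xᵢ - xⱼ)

L_0(-2.2) = (-2.2 - 1)/(-3 - 1) = 0.800000
L_1(-2.2) = (-2.2 - (-3))/(1 - (-3)) = 0.200000

P(-2.2) = (-9)×L_0(-2.2) + (-10)×L_1(-2.2)
P(-2.2) = -9.200000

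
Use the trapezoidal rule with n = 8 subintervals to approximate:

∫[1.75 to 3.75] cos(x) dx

f(x) = cos(x)
a = 1.75, b = 3.75, n = 8
h = (b - a)/n = 0.250000

Trapezoidal rule: (h/2)[f(x₀) + 2f(x₁) + 2f(x₂) + ... + f(xₙ)]

x_0 = 1.7500, f(x_0) = -0.178246, coefficient = 1
x_1 = 2.0000, f(x_1) = -0.416147, coefficient = 2
x_2 = 2.2500, f(x_2) = -0.628174, coefficient = 2
x_3 = 2.5000, f(x_3) = -0.801144, coefficient = 2
x_4 = 2.7500, f(x_4) = -0.924302, coefficient = 2
x_5 = 3.0000, f(x_5) = -0.989992, coefficient = 2
x_6 = 3.2500, f(x_6) = -0.994130, coefficient = 2
x_7 = 3.5000, f(x_7) = -0.936457, coefficient = 2
x_8 = 3.7500, f(x_8) = -0.820559, coefficient = 1

I ≈ (0.250000/2) × -12.379496 = -1.547437
Exact value: -1.555547
Error: 0.008110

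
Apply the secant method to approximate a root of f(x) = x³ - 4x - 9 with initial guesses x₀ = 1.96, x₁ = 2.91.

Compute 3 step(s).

f(x) = x³ - 4x - 9
x₀ = 1.96, x₁ = 2.91

Secant formula: x_{n+1} = x_n - f(x_n)(x_n - x_{n-1})/(f(x_n) - f(x_{n-1}))

Iteration 1:
  f(1.960000) = -9.310464
  f(2.910000) = 4.002171
  x_2 = 2.910000 - 4.002171×(2.910000 - 1.960000)/(4.002171 - (-9.310464))
       = 2.624402
Iteration 2:
  f(2.910000) = 4.002171
  f(2.624402) = -1.422077
  x_3 = 2.624402 - (-1.422077)×(2.624402 - 2.910000)/(-1.422077 - 4.002171)
       = 2.699277
Iteration 3:
  f(2.624402) = -1.422077
  f(2.699277) = -0.129910
  x_4 = 2.699277 - (-0.129910)×(2.699277 - 2.624402)/(-0.129910 - (-1.422077))
       = 2.706805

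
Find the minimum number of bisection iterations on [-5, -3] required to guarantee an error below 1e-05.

We need (b-a)/2^n ≤ 1e-05
(-3 - (-5))/2^n ≤ 1e-05
2/2^n ≤ 1e-05
2^n ≥ 200000
n ≥ log₂(200000) = 17.61
n ≥ 18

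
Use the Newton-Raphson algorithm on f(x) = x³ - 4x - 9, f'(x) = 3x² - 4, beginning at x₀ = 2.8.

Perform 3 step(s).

f(x) = x³ - 4x - 9
f'(x) = 3x² - 4
x₀ = 2.8

Newton-Raphson formula: x_{n+1} = x_n - f(x_n)/f'(x_n)

Iteration 1:
  f(2.800000) = 1.752000
  f'(2.800000) = 19.520000
  x_1 = 2.800000 - 1.752000/19.520000 = 2.710246
Iteration 2:
  f(2.710246) = 0.066946
  f'(2.710246) = 18.036299
  x_2 = 2.710246 - 0.066946/18.036299 = 2.706534
Iteration 3:
  f(2.706534) = 0.000112
  f'(2.706534) = 17.975982
  x_3 = 2.706534 - 0.000112/17.975982 = 2.706528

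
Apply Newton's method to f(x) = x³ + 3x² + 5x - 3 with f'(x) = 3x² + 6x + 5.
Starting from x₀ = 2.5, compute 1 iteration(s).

f(x) = x³ + 3x² + 5x - 3
f'(x) = 3x² + 6x + 5
x₀ = 2.5

Newton-Raphson formula: x_{n+1} = x_n - f(x_n)/f'(x_n)

Iteration 1:
  f(2.500000) = 43.875000
  f'(2.500000) = 38.750000
  x_1 = 2.500000 - 43.875000/38.750000 = 1.367742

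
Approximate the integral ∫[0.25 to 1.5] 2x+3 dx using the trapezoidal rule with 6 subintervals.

f(x) = 2x+3
a = 0.25, b = 1.5, n = 6
h = (b - a)/n = 0.208333

Trapezoidal rule: (h/2)[f(x₀) + 2f(x₁) + 2f(x₂) + ... + f(xₙ)]

x_0 = 0.2500, f(x_0) = 3.500000, coefficient = 1
x_1 = 0.4583, f(x_1) = 3.916667, coefficient = 2
x_2 = 0.6667, f(x_2) = 4.333333, coefficient = 2
x_3 = 0.8750, f(x_3) = 4.750000, coefficient = 2
x_4 = 1.0833, f(x_4) = 5.166667, coefficient = 2
x_5 = 1.2917, f(x_5) = 5.583333, coefficient = 2
x_6 = 1.5000, f(x_6) = 6.000000, coefficient = 1

I ≈ (0.208333/2) × 57.000000 = 5.937500
Exact value: 5.937500
Error: 0.000000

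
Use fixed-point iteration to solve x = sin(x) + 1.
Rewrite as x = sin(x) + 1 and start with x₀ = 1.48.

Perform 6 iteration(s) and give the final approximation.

Equation: x = sin(x) + 1
Fixed-point form: x = sin(x) + 1
x₀ = 1.48

x_1 = g(1.480000) = 1.995881
x_2 = g(1.995881) = 1.911004
x_3 = g(1.911004) = 1.942685
x_4 = g(1.942685) = 1.931643
x_5 = g(1.931643) = 1.935598
x_6 = g(1.935598) = 1.934194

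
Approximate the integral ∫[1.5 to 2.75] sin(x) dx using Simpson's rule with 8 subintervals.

f(x) = sin(x)
a = 1.5, b = 2.75, n = 8
h = (b - a)/n = 0.156250

Simpson's rule: (h/3)[f(x₀) + 4f(x₁) + 2f(x₂) + ... + f(xₙ)]

x_0 = 1.5000, f(x_0) = 0.997495, coefficient = 1
x_1 = 1.6562, f(x_1) = 0.996351, coefficient = 4
x_2 = 1.8125, f(x_2) = 0.970932, coefficient = 2
x_3 = 1.9688, f(x_3) = 0.921856, coefficient = 4
x_4 = 2.1250, f(x_4) = 0.850320, coefficient = 2
x_5 = 2.2812, f(x_5) = 0.758066, coefficient = 4
x_6 = 2.4375, f(x_6) = 0.647343, coefficient = 2
x_7 = 2.5938, f(x_7) = 0.520847, coefficient = 4
x_8 = 2.7500, f(x_8) = 0.381661, coefficient = 1

I ≈ (0.156250/3) × 19.104823 = 0.995043
Exact value: 0.995040
Error: 0.000003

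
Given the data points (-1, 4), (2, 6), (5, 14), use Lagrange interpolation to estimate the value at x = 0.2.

Lagrange interpolation formula:
P(x) = Σ yᵢ × Lᵢ(x)
where Lᵢ(x) = Π_{j≠i} (x - xⱼ)/(xᵢ - xⱼ)

L_0(0.2) = (0.2 - 2)/(-1 - 2) × (0.2 - 5)/(-1 - 5) = 0.480000
L_1(0.2) = (0.2 - (-1))/(2 - (-1)) × (0.2 - 5)/(2 - 5) = 0.640000
L_2(0.2) = (0.2 - (-1))/(5 - (-1)) × (0.2 - 2)/(5 - 2) = -0.120000

P(0.2) = 4×L_0(0.2) + 6×L_1(0.2) + 14×L_2(0.2)
P(0.2) = 4.080000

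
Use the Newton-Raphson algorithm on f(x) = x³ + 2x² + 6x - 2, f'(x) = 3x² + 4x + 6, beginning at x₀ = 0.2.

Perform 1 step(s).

f(x) = x³ + 2x² + 6x - 2
f'(x) = 3x² + 4x + 6
x₀ = 0.2

Newton-Raphson formula: x_{n+1} = x_n - f(x_n)/f'(x_n)

Iteration 1:
  f(0.200000) = -0.712000
  f'(0.200000) = 6.920000
  x_1 = 0.200000 - (-0.712000)/6.920000 = 0.302890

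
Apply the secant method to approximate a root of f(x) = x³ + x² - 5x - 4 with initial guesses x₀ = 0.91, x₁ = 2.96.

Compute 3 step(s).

f(x) = x³ + x² - 5x - 4
x₀ = 0.91, x₁ = 2.96

Secant formula: x_{n+1} = x_n - f(x_n)(x_n - x_{n-1})/(f(x_n) - f(x_{n-1}))

Iteration 1:
  f(0.910000) = -6.968329
  f(2.960000) = 15.895936
  x_2 = 2.960000 - 15.895936×(2.960000 - 0.910000)/(15.895936 - (-6.968329))
       = 1.534777
Iteration 2:
  f(2.960000) = 15.895936
  f(1.534777) = -5.703114
  x_3 = 1.534777 - (-5.703114)×(1.534777 - 2.960000)/(-5.703114 - 15.895936)
       = 1.911100
Iteration 3:
  f(1.534777) = -5.703114
  f(1.911100) = -2.923282
  x_4 = 1.911100 - (-2.923282)×(1.911100 - 1.534777)/(-2.923282 - (-5.703114))
       = 2.306842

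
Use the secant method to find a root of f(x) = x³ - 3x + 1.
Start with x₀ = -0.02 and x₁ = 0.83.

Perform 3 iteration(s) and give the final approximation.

f(x) = x³ - 3x + 1
x₀ = -0.02, x₁ = 0.83

Secant formula: x_{n+1} = x_n - f(x_n)(x_n - x_{n-1})/(f(x_n) - f(x_{n-1}))

Iteration 1:
  f(-0.020000) = 1.059992
  f(0.830000) = -0.918213
  x_2 = 0.830000 - (-0.918213)×(0.830000 - (-0.020000))/(-0.918213 - 1.059992)
       = 0.435460
Iteration 2:
  f(0.830000) = -0.918213
  f(0.435460) = -0.223806
  x_3 = 0.435460 - (-0.223806)×(0.435460 - 0.830000)/(-0.223806 - (-0.918213))
       = 0.308301
Iteration 3:
  f(0.435460) = -0.223806
  f(0.308301) = 0.104401
  x_4 = 0.308301 - 0.104401×(0.308301 - 0.435460)/(0.104401 - (-0.223806))
       = 0.348750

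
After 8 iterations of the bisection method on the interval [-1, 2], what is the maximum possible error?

Bisection error bound: |error| ≤ (b-a)/2^n
|error| ≤ (2 - (-1))/2^8 = 3/2^8
|error| ≤ 0.0117187500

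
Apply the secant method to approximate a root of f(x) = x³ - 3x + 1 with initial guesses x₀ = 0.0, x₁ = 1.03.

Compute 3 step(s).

f(x) = x³ - 3x + 1
x₀ = 0.0, x₁ = 1.03

Secant formula: x_{n+1} = x_n - f(x_n)(x_n - x_{n-1})/(f(x_n) - f(x_{n-1}))

Iteration 1:
  f(0.000000) = 1.000000
  f(1.030000) = -0.997273
  x_2 = 1.030000 - (-0.997273)×(1.030000 - 0.000000)/(-0.997273 - 1.000000)
       = 0.515703
Iteration 2:
  f(1.030000) = -0.997273
  f(0.515703) = -0.409958
  x_3 = 0.515703 - (-0.409958)×(0.515703 - 1.030000)/(-0.409958 - (-0.997273))
       = 0.156713
Iteration 3:
  f(0.515703) = -0.409958
  f(0.156713) = 0.533710
  x_4 = 0.156713 - 0.533710×(0.156713 - 0.515703)/(0.533710 - (-0.409958))
       = 0.359747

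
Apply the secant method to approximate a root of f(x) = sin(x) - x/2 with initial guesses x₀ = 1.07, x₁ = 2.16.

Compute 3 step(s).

f(x) = sin(x) - x/2
x₀ = 1.07, x₁ = 2.16

Secant formula: x_{n+1} = x_n - f(x_n)(x_n - x_{n-1})/(f(x_n) - f(x_{n-1}))

Iteration 1:
  f(1.070000) = 0.342201
  f(2.160000) = -0.248617
  x_2 = 2.160000 - (-0.248617)×(2.160000 - 1.070000)/(-0.248617 - 0.342201)
       = 1.701327
Iteration 2:
  f(2.160000) = -0.248617
  f(1.701327) = 0.140830
  x_3 = 1.701327 - 0.140830×(1.701327 - 2.160000)/(0.140830 - (-0.248617))
       = 1.867190
Iteration 3:
  f(1.701327) = 0.140830
  f(1.867190) = 0.022801
  x_4 = 1.867190 - 0.022801×(1.867190 - 1.701327)/(0.022801 - 0.140830)
       = 1.899232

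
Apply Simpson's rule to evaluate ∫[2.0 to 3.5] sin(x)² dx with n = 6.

f(x) = sin(x)²
a = 2.0, b = 3.5, n = 6
h = (b - a)/n = 0.250000

Simpson's rule: (h/3)[f(x₀) + 4f(x₁) + 2f(x₂) + ... + f(xₙ)]

x_0 = 2.0000, f(x_0) = 0.826822, coefficient = 1
x_1 = 2.2500, f(x_1) = 0.605398, coefficient = 4
x_2 = 2.5000, f(x_2) = 0.358169, coefficient = 2
x_3 = 2.7500, f(x_3) = 0.145665, coefficient = 4
x_4 = 3.0000, f(x_4) = 0.019915, coefficient = 2
x_5 = 3.2500, f(x_5) = 0.011706, coefficient = 4
x_6 = 3.5000, f(x_6) = 0.123049, coefficient = 1

I ≈ (0.250000/3) × 4.757115 = 0.396426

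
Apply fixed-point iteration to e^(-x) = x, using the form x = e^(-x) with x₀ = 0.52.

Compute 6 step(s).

Equation: e^(-x) = x
Fixed-point form: x = e^(-x)
x₀ = 0.52

x_1 = g(0.520000) = 0.594521
x_2 = g(0.594521) = 0.551827
x_3 = g(0.551827) = 0.575897
x_4 = g(0.575897) = 0.562201
x_5 = g(0.562201) = 0.569953
x_6 = g(0.569953) = 0.565552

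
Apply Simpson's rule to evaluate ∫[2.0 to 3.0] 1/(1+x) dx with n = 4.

f(x) = 1/(1+x)
a = 2.0, b = 3.0, n = 4
h = (b - a)/n = 0.250000

Simpson's rule: (h/3)[f(x₀) + 4f(x₁) + 2f(x₂) + ... + f(xₙ)]

x_0 = 2.0000, f(x_0) = 0.333333, coefficient = 1
x_1 = 2.2500, f(x_1) = 0.307692, coefficient = 4
x_2 = 2.5000, f(x_2) = 0.285714, coefficient = 2
x_3 = 2.7500, f(x_3) = 0.266667, coefficient = 4
x_4 = 3.0000, f(x_4) = 0.250000, coefficient = 1

I ≈ (0.250000/3) × 3.452198 = 0.287683
Exact value: 0.287682
Error: 0.000001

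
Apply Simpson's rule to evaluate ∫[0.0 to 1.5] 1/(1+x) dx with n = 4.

f(x) = 1/(1+x)
a = 0.0, b = 1.5, n = 4
h = (b - a)/n = 0.375000

Simpson's rule: (h/3)[f(x₀) + 4f(x₁) + 2f(x₂) + ... + f(xₙ)]

x_0 = 0.0000, f(x_0) = 1.000000, coefficient = 1
x_1 = 0.3750, f(x_1) = 0.727273, coefficient = 4
x_2 = 0.7500, f(x_2) = 0.571429, coefficient = 2
x_3 = 1.1250, f(x_3) = 0.470588, coefficient = 4
x_4 = 1.5000, f(x_4) = 0.400000, coefficient = 1

I ≈ (0.375000/3) × 7.334301 = 0.916788
Exact value: 0.916291
Error: 0.000497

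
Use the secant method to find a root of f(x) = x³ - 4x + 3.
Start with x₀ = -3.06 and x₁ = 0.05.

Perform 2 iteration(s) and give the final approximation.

f(x) = x³ - 4x + 3
x₀ = -3.06, x₁ = 0.05

Secant formula: x_{n+1} = x_n - f(x_n)(x_n - x_{n-1})/(f(x_n) - f(x_{n-1}))

Iteration 1:
  f(-3.060000) = -13.412616
  f(0.050000) = 2.800125
  x_2 = 0.050000 - 2.800125×(0.050000 - (-3.060000))/(2.800125 - (-13.412616))
       = -0.487132
Iteration 2:
  f(0.050000) = 2.800125
  f(-0.487132) = 4.832934
  x_3 = -0.487132 - 4.832934×(-0.487132 - 0.050000)/(4.832934 - 2.800125)
       = 0.789882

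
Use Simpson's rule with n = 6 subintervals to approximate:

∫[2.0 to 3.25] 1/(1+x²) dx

f(x) = 1/(1+x²)
a = 2.0, b = 3.25, n = 6
h = (b - a)/n = 0.208333

Simpson's rule: (h/3)[f(x₀) + 4f(x₁) + 2f(x₂) + ... + f(xₙ)]

x_0 = 2.0000, f(x_0) = 0.200000, coefficient = 1
x_1 = 2.2083, f(x_1) = 0.170162, coefficient = 4
x_2 = 2.4167, f(x_2) = 0.146193, coefficient = 2
x_3 = 2.6250, f(x_3) = 0.126733, coefficient = 4
x_4 = 2.8333, f(x_4) = 0.110769, coefficient = 2
x_5 = 3.0417, f(x_5) = 0.097544, coefficient = 4
x_6 = 3.2500, f(x_6) = 0.086486, coefficient = 1

I ≈ (0.208333/3) × 2.378169 = 0.165151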